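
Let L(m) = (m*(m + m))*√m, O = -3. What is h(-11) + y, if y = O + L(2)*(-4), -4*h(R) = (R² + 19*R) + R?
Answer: 87/4 - 32*√2 ≈ -23.505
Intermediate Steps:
L(m) = 2*m^(5/2) (L(m) = (m*(2*m))*√m = (2*m²)*√m = 2*m^(5/2))
h(R) = -5*R - R²/4 (h(R) = -((R² + 19*R) + R)/4 = -(R² + 20*R)/4 = -5*R - R²/4)
y = -3 - 32*√2 (y = -3 + (2*2^(5/2))*(-4) = -3 + (2*(4*√2))*(-4) = -3 + (8*√2)*(-4) = -3 - 32*√2 ≈ -48.255)
h(-11) + y = -¼*(-11)*(20 - 11) + (-3 - 32*√2) = -¼*(-11)*9 + (-3 - 32*√2) = 99/4 + (-3 - 32*√2) = 87/4 - 32*√2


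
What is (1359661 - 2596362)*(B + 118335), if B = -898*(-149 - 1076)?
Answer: -1506777947885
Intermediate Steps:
B = 1100050 (B = -898*(-1225) = 1100050)
(1359661 - 2596362)*(B + 118335) = (1359661 - 2596362)*(1100050 + 118335) = -1236701*1218385 = -1506777947885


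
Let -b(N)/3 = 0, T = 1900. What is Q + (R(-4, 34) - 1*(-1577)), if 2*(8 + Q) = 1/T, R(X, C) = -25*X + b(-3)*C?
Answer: 6342201/3800 ≈ 1669.0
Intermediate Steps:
b(N) = 0 (b(N) = -3*0 = 0)
R(X, C) = -25*X (R(X, C) = -25*X + 0*C = -25*X + 0 = -25*X)
Q = -30399/3800 (Q = -8 + (1/2)/1900 = -8 + (1/2)*(1/1900) = -8 + 1/3800 = -30399/3800 ≈ -7.9997)
Q + (R(-4, 34) - 1*(-1577)) = -30399/3800 + (-25*(-4) - 1*(-1577)) = -30399/3800 + (100 + 1577) = -30399/3800 + 1677 = 6342201/3800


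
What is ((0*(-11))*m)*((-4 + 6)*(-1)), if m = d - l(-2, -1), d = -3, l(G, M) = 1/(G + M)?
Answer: 0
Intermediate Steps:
m = -8/3 (m = -3 - 1/(-2 - 1) = -3 - 1/(-3) = -3 - 1*(-⅓) = -3 + ⅓ = -8/3 ≈ -2.6667)
((0*(-11))*m)*((-4 + 6)*(-1)) = ((0*(-11))*(-8/3))*((-4 + 6)*(-1)) = (0*(-8/3))*(2*(-1)) = 0*(-2) = 0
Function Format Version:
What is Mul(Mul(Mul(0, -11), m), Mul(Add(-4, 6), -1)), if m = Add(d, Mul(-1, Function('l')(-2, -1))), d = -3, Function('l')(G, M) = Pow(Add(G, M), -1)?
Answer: 0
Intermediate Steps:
m = Rational(-8, 3) (m = Add(-3, Mul(-1, Pow(Add(-2, -1), -1))) = Add(-3, Mul(-1, Pow(-3, -1))) = Add(-3, Mul(-1, Rational(-1, 3))) = Add(-3, Rational(1, 3)) = Rational(-8, 3) ≈ -2.6667)
Mul(Mul(Mul(0, -11), m), Mul(Add(-4, 6), -1)) = Mul(Mul(Mul(0, -11), Rational(-8, 3)), Mul(Add(-4, 6), -1)) = Mul(Mul(0, Rational(-8, 3)), Mul(2, -1)) = Mul(0, -2) = 0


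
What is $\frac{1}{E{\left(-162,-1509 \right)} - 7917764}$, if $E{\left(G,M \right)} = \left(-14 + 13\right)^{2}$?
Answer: $- \frac{1}{7917763} \approx -1.263 \cdot 10^{-7}$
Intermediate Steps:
$E{\left(G,M \right)} = 1$ ($E{\left(G,M \right)} = \left(-1\right)^{2} = 1$)
$\frac{1}{E{\left(-162,-1509 \right)} - 7917764} = \frac{1}{1 - 7917764} = \frac{1}{-7917763} = - \frac{1}{7917763}$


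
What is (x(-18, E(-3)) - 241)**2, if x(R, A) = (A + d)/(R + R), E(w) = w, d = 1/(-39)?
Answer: 28602589129/492804 ≈ 58041.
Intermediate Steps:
d = -1/39 ≈ -0.025641
x(R, A) = (-1/39 + A)/(2*R) (x(R, A) = (A - 1/39)/(R + R) = (-1/39 + A)/((2*R)) = (-1/39 + A)*(1/(2*R)) = (-1/39 + A)/(2*R))
(x(-18, E(-3)) - 241)**2 = ((1/78)*(-1 + 39*(-3))/(-18) - 241)**2 = ((1/78)*(-1/18)*(-1 - 117) - 241)**2 = ((1/78)*(-1/18)*(-118) - 241)**2 = (59/702 - 241)**2 = (-169123/702)**2 = 28602589129/492804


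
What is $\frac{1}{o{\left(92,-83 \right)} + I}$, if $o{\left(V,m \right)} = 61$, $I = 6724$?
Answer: $\frac{1}{6785} \approx 0.00014738$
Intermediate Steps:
$\frac{1}{o{\left(92,-83 \right)} + I} = \frac{1}{61 + 6724} = \frac{1}{6785}$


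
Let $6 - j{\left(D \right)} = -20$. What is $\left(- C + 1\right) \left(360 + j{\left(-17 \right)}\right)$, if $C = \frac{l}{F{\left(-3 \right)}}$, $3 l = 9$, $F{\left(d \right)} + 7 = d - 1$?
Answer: $\frac{5404}{11} \approx 491.27$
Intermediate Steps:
$F{\left(d \right)} = -8 + d$ ($F{\left(d \right)} = -7 + \left(d - 1\right) = -7 + \left(-1 + d\right) = -8 + d$)
$l = 3$ ($l = \frac{1}{3} \cdot 9 = 3$)
$j{\left(D \right)} = 26$ ($j{\left(D \right)} = 6 - -20 = 6 + 20 = 26$)
$C = - \frac{3}{11}$ ($C = \frac{3}{-8 - 3} = \frac{3}{-11} = 3 \left(- \frac{1}{11}\right) = - \frac{3}{11} \approx -0.27273$)
$\left(- C + 1\right) \left(360 + j{\left(-17 \right)}\right) = \left(\left(-1\right) \left(- \frac{3}{11}\right) + 1\right) \left(360 + 26\right) = \left(\frac{3}{11} + 1\right) 386 = \frac{14}{11} \cdot 386 = \frac{5404}{11}$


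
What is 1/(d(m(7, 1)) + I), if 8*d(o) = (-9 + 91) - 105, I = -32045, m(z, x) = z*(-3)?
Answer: -8/256383 ≈ -3.1203e-5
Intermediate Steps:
m(z, x) = -3*z
d(o) = -23/8 (d(o) = ((-9 + 91) - 105)/8 = (82 - 105)/8 = (⅛)*(-23) = -23/8)
1/(d(m(7, 1)) + I) = 1/(-23/8 - 32045) = 1/(-256383/8) = -8/256383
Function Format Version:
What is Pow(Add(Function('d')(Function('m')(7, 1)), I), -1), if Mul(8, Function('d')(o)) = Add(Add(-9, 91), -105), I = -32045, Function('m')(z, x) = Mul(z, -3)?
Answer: Rational(-8, 256383) ≈ -3.1203e-5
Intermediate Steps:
Function('m')(z, x) = Mul(-3, z)
Function('d')(o) = Rational(-23, 8) (Function('d')(o) = Mul(Rational(1, 8), Add(Add(-9, 91), -105)) = Mul(Rational(1, 8), Add(82, -105)) = Mul(Rational(1, 8), -23) = Rational(-23, 8))
Pow(Add(Function('d')(Function('m')(7, 1)), I), -1) = Pow(Add(Rational(-23, 8), -32045), -1) = Pow(Rational(-256383, 8), -1) = Rational(-8, 256383)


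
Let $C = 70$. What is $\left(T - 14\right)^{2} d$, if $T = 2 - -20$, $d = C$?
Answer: $4480$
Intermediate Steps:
$d = 70$
$T = 22$ ($T = 2 + 20 = 22$)
$\left(T - 14\right)^{2} d = \left(22 - 14\right)^{2} \cdot 70 = 8^{2} \cdot 70 = 64 \cdot 70 = 4480$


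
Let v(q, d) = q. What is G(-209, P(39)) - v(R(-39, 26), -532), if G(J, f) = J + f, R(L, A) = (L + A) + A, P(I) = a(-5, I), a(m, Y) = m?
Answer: -227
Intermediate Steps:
P(I) = -5
R(L, A) = L + 2*A (R(L, A) = (A + L) + A = L + 2*A)
G(-209, P(39)) - v(R(-39, 26), -532) = (-209 - 5) - (-39 + 2*26) = -214 - (-39 + 52) = -214 - 1*13 = -214 - 13 = -227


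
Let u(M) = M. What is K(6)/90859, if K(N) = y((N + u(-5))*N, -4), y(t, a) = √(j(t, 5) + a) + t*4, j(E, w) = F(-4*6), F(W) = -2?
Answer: 24/90859 + I*√6/90859 ≈ 0.00026415 + 2.6959e-5*I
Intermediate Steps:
j(E, w) = -2
y(t, a) = √(-2 + a) + 4*t (y(t, a) = √(-2 + a) + t*4 = √(-2 + a) + 4*t)
K(N) = I*√6 + 4*N*(-5 + N) (K(N) = √(-2 - 4) + 4*((N - 5)*N) = √(-6) + 4*((-5 + N)*N) = I*√6 + 4*(N*(-5 + N)) = I*√6 + 4*N*(-5 + N))
K(6)/90859 = (I*√6 + 4*6*(-5 + 6))/90859 = (I*√6 + 4*6*1)*(1/90859) = (I*√6 + 24)*(1/90859) = (24 + I*√6)*(1/90859) = 24/90859 + I*√6/90859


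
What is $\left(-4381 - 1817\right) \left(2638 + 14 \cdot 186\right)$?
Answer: $-32489916$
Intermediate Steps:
$\left(-4381 - 1817\right) \left(2638 + 14 \cdot 186\right) = - 6198 \left(2638 + 2604\right) = \left(-6198\right) 5242 = -32489916$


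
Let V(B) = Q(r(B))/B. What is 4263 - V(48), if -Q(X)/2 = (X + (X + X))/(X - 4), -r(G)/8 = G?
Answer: 413523/97 ≈ 4263.1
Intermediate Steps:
r(G) = -8*G
Q(X) = -6*X/(-4 + X) (Q(X) = -2*(X + (X + X))/(X - 4) = -2*(X + 2*X)/(-4 + X) = -2*3*X/(-4 + X) = -6*X/(-4 + X))
V(B) = 48/(-4 - 8*B) (V(B) = (-6*(-8*B)/(-4 - 8*B))/B = (48*B/(-4 - 8*B))/B = 48/(-4 - 8*B))
4263 - V(48) = 4263 - (-12)/(1 + 2*48) = 4263 - (-12)/(1 + 96) = 4263 - (-12)/97 = 4263 - 1*(-12/97) = 4263 + 12/97 = 413523/97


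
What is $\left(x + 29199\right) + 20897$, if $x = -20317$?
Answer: $29779$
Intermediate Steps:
$\left(x + 29199\right) + 20897 = \left(-20317 + 29199\right) + 20897 = 8882 + 20897 = 29779$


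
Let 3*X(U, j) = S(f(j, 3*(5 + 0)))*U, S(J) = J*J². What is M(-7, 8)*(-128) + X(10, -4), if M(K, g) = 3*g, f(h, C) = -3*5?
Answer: -14322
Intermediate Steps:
f(h, C) = -15
S(J) = J³
X(U, j) = -1125*U (X(U, j) = ((-15)³*U)/3 = (-3375*U)/3 = -1125*U)
M(-7, 8)*(-128) + X(10, -4) = (3*8)*(-128) - 1125*10 = 24*(-128) - 11250 = -3072 - 11250 = -14322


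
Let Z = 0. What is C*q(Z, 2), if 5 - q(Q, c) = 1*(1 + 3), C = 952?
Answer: 952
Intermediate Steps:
q(Q, c) = 1 (q(Q, c) = 5 - (1 + 3) = 5 - 4 = 1)
C*q(Z, 2) = 952*1 = 952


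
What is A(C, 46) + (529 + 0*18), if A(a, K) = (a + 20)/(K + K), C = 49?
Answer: 2119/4 ≈ 529.75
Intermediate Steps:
A(a, K) = (20 + a)/(2*K) (A(a, K) = (20 + a)/((2*K)) = (20 + a)*(1/(2*K)) = (20 + a)/(2*K))
A(C, 46) + (529 + 0*18) = (½)*(20 + 49)/46 + (529 + 0*18) = (½)*(1/46)*69 + (529 + 0) = ¾ + 529 = 2119/4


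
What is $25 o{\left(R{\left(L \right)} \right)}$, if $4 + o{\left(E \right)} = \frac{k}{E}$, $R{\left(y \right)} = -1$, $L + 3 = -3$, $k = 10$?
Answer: $-350$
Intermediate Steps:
$L = -6$ ($L = -3 - 3 = -6$)
$o{\left(E \right)} = -4 + \frac{10}{E}$
$25 o{\left(R{\left(L \right)} \right)} = 25 \left(-4 + \frac{10}{-1}\right) = 25 \left(-4 + 10 \left(-1\right)\right) = 25 \left(-4 - 10\right) = 25 \left(-14\right) = -350$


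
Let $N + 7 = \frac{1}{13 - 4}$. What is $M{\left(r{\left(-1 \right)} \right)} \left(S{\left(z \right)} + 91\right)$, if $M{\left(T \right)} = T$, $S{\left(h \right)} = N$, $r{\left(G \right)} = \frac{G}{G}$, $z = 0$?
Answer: $\frac{757}{9} \approx 84.111$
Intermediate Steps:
$r{\left(G \right)} = 1$
$N = - \frac{62}{9}$ ($N = -7 + \frac{1}{13 - 4} = -7 + \frac{1}{9} = - \frac{62}{9} \approx -6.8889$)
$S{\left(h \right)} = - \frac{62}{9}$
$M{\left(r{\left(-1 \right)} \right)} \left(S{\left(z \right)} + 91\right) = 1 \left(- \frac{62}{9} + 91\right) = 1 \cdot \frac{757}{9} = \frac{757}{9}$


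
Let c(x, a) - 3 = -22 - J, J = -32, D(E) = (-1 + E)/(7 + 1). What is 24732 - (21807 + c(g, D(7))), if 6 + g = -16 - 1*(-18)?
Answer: 2912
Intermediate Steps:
D(E) = -⅛ + E/8 (D(E) = (-1 + E)/8 = (-1 + E)*(⅛) = -⅛ + E/8)
g = -4 (g = -6 + (-16 - 1*(-18)) = -6 + (-16 + 18) = -6 + 2 = -4)
c(x, a) = 13 (c(x, a) = 3 + (-22 - 1*(-32)) = 3 + (-22 + 32) = 3 + 10 = 13)
24732 - (21807 + c(g, D(7))) = 24732 - (21807 + 13) = 24732 - 1*21820 = 24732 - 21820 = 2912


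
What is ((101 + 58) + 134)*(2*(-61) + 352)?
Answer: 67390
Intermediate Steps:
((101 + 58) + 134)*(2*(-61) + 352) = (159 + 134)*(-122 + 352) = 293*230 = 67390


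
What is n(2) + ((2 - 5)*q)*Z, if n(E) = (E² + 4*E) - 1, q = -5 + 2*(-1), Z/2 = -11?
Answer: -451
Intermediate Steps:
Z = -22 (Z = 2*(-11) = -22)
q = -7 (q = -5 - 2 = -7)
n(E) = -1 + E² + 4*E
n(2) + ((2 - 5)*q)*Z = (-1 + 2² + 4*2) + ((2 - 5)*(-7))*(-22) = (-1 + 4 + 8) - 3*(-7)*(-22) = 11 + 21*(-22) = 11 - 462 = -451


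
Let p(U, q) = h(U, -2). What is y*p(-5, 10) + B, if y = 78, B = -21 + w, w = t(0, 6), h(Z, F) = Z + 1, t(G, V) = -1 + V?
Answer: -328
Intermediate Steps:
h(Z, F) = 1 + Z
w = 5 (w = -1 + 6 = 5)
p(U, q) = 1 + U
B = -16 (B = -21 + 5 = -16)
y*p(-5, 10) + B = 78*(1 - 5) - 16 = 78*(-4) - 16 = -312 - 16 = -328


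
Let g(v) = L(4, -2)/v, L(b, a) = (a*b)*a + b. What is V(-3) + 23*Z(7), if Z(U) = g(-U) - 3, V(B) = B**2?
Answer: -880/7 ≈ -125.71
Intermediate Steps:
L(b, a) = b + b*a**2 (L(b, a) = b*a**2 + b = b + b*a**2)
g(v) = 20/v (g(v) = (4*(1 + (-2)**2))/v = (4*(1 + 4))/v = (4*5)/v = 20/v)
Z(U) = -3 - 20/U (Z(U) = 20/((-U)) - 3 = 20*(-1/U) - 3 = -20/U - 3 = -3 - 20/U)
V(-3) + 23*Z(7) = (-3)**2 + 23*(-3 - 20/7) = 9 + 23*(-3 - 20*1/7) = 9 + 23*(-3 - 20/7) = 9 + 23*(-41/7) = 9 - 943/7 = -880/7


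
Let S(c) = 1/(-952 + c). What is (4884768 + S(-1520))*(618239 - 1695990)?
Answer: -13014001210132745/2472 ≈ -5.2646e+12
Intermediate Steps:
(4884768 + S(-1520))*(618239 - 1695990) = (4884768 + 1/(-952 - 1520))*(618239 - 1695990) = (4884768 + 1/(-2472))*(-1077751) = (4884768 - 1/2472)*(-1077751) = (12075146495/2472)*(-1077751) = -13014001210132745/2472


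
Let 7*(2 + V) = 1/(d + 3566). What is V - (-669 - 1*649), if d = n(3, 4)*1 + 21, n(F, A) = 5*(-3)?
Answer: 32905265/25004 ≈ 1316.0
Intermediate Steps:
n(F, A) = -15
d = 6 (d = -15*1 + 21 = -15 + 21 = 6)
V = -50007/25004 (V = -2 + 1/(7*(6 + 3566)) = -2 + (⅐)/3572 = -2 + (⅐)*(1/3572) = -2 + 1/25004 = -50007/25004 ≈ -2.0000)
V - (-669 - 1*649) = -50007/25004 - (-669 - 1*649) = -50007/25004 - (-669 - 649) = -50007/25004 - 1*(-1318) = -50007/25004 + 1318 = 32905265/25004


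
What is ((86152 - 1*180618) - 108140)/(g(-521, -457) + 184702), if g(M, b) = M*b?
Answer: -202606/422799 ≈ -0.47920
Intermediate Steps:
((86152 - 1*180618) - 108140)/(g(-521, -457) + 184702) = ((86152 - 1*180618) - 108140)/(-521*(-457) + 184702) = ((86152 - 180618) - 108140)/(238097 + 184702) = (-94466 - 108140)/422799 = -202606*1/422799 = -202606/422799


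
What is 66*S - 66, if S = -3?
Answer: -264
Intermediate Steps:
66*S - 66 = 66*(-3) - 66 = -198 - 66 = -264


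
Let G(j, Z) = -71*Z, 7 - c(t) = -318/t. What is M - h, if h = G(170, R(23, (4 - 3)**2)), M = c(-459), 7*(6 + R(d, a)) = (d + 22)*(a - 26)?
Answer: -12670366/1071 ≈ -11830.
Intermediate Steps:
R(d, a) = -6 + (-26 + a)*(22 + d)/7 (R(d, a) = -6 + ((d + 22)*(a - 26))/7 = -6 + ((22 + d)*(-26 + a))/7 = -6 + ((-26 + a)*(22 + d))/7 = -6 + (-26 + a)*(22 + d)/7)
c(t) = 7 + 318/t (c(t) = 7 - (-318)/t = 7 + 318/t)
M = 965/153 (M = 7 + 318/(-459) = 7 + 318*(-1/459) = 7 - 106/153 = 965/153 ≈ 6.3072)
h = 82857/7 (h = -71*(-614/7 - 26/7*23 + 22*(4 - 3)**2/7 + (1/7)*(4 - 3)**2*23) = -71*(-614/7 - 598/7 + (22/7)*1**2 + (1/7)*1**2*23) = -71*(-614/7 - 598/7 + (22/7)*1 + (1/7)*1*23) = -71*(-614/7 - 598/7 + 22/7 + 23/7) = -71*(-1167/7) = 82857/7 ≈ 11837.)
M - h = 965/153 - 1*82857/7 = 965/153 - 82857/7 = -12670366/1071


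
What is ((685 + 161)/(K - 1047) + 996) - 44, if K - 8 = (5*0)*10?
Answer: 988282/1039 ≈ 951.19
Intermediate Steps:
K = 8 (K = 8 + (5*0)*10 = 8 + 0*10 = 8 + 0 = 8)
((685 + 161)/(K - 1047) + 996) - 44 = ((685 + 161)/(8 - 1047) + 996) - 44 = (846/(-1039) + 996) - 44 = (846*(-1/1039) + 996) - 44 = (-846/1039 + 996) - 44 = 1033998/1039 - 44 = 988282/1039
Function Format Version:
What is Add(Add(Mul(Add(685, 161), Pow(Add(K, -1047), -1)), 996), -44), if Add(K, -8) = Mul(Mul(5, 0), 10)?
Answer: Rational(988282, 1039) ≈ 951.19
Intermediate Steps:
K = 8 (K = Add(8, Mul(Mul(5, 0), 10)) = Add(8, Mul(0, 10)) = Add(8, 0) = 8)
Add(Add(Mul(Add(685, 161), Pow(Add(K, -1047), -1)), 996), -44) = Add(Add(Mul(Add(685, 161), Pow(Add(8, -1047), -1)), 996), -44) = Add(Add(Mul(846, Pow(-1039, -1)), 996), -44) = Add(Add(Mul(846, Rational(-1, 1039)), 996), -44) = Add(Add(Rational(-846, 1039), 996), -44) = Add(Rational(1033998, 1039), -44) = Rational(988282, 1039)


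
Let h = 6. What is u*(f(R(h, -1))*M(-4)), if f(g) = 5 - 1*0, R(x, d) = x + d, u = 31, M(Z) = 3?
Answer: 465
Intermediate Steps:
R(x, d) = d + x
f(g) = 5 (f(g) = 5 + 0 = 5)
u*(f(R(h, -1))*M(-4)) = 31*(5*3) = 31*15 = 465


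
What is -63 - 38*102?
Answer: -3939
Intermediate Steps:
-63 - 38*102 = -63 - 3876 = -3939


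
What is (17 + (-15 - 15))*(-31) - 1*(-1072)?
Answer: 1475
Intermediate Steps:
(17 + (-15 - 15))*(-31) - 1*(-1072) = (17 - 30)*(-31) + 1072 = -13*(-31) + 1072 = 403 + 1072 = 1475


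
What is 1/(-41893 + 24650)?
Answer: -1/17243 ≈ -5.7995e-5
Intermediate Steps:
1/(-41893 + 24650) = 1/(-17243) = -1/17243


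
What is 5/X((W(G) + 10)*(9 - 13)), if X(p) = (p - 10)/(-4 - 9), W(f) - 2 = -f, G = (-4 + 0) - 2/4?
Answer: 65/76 ≈ 0.85526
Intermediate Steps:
G = -9/2 (G = -4 - 2*1/4 = -4 - 1/2 = -9/2 ≈ -4.5000)
W(f) = 2 - f
X(p) = 10/13 - p/13 (X(p) = (-10 + p)/(-13) = (-10 + p)*(-1/13) = 10/13 - p/13)
5/X((W(G) + 10)*(9 - 13)) = 5/(10/13 - ((2 - 1*(-9/2)) + 10)*(9 - 13)/13) = 5/(10/13 - ((2 + 9/2) + 10)*(-4)/13) = 5/(10/13 - (13/2 + 10)*(-4)/13) = 5/(10/13 - 33*(-4)/26) = 5/(10/13 - 1/13*(-66)) = 5/(10/13 + 66/13) = 5/(76/13) = 5*(13/76) = 65/76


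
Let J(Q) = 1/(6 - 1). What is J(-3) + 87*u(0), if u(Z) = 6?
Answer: 2611/5 ≈ 522.20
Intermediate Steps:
J(Q) = ⅕ (J(Q) = 1/5 = ⅕)
J(-3) + 87*u(0) = ⅕ + 87*6 = ⅕ + 522 = 2611/5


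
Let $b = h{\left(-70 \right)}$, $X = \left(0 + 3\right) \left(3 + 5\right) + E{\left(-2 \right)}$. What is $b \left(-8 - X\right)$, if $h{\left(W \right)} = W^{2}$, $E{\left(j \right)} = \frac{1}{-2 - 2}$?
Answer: $-155575$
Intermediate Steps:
$E{\left(j \right)} = - \frac{1}{4}$ ($E{\left(j \right)} = \frac{1}{-4} = - \frac{1}{4}$)
$X = \frac{95}{4}$ ($X = \left(0 + 3\right) \left(3 + 5\right) - \frac{1}{4} = 3 \cdot 8 - \frac{1}{4} = 24 - \frac{1}{4} = \frac{95}{4} \approx 23.75$)
$b = 4900$ ($b = \left(-70\right)^{2} = 4900$)
$b \left(-8 - X\right) = 4900 \left(-8 - \frac{95}{4}\right) = 4900 \left(- \frac{127}{4}\right) = -155575$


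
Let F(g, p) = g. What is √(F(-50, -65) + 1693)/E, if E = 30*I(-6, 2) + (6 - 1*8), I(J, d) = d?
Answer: √1643/58 ≈ 0.69886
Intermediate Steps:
E = 58 (E = 30*2 + (6 - 1*8) = 60 + (6 - 8) = 60 - 2 = 58)
√(F(-50, -65) + 1693)/E = √(-50 + 1693)/58 = √1643*(1/58) = √1643/58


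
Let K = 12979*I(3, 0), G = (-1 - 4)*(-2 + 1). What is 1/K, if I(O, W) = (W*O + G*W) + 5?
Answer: 1/64895 ≈ 1.5410e-5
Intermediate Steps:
G = 5 (G = -5*(-1) = 5)
I(O, W) = 5 + 5*W + O*W (I(O, W) = (W*O + 5*W) + 5 = (O*W + 5*W) + 5 = (5*W + O*W) + 5 = 5 + 5*W + O*W)
K = 64895 (K = 12979*(5 + 5*0 + 3*0) = 12979*(5 + 0 + 0) = 12979*5 = 64895)
1/K = 1/64895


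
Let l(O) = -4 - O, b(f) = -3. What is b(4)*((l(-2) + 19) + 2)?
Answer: -57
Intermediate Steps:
b(4)*((l(-2) + 19) + 2) = -3*(((-4 - 1*(-2)) + 19) + 2) = -3*(((-4 + 2) + 19) + 2) = -3*((-2 + 19) + 2) = -3*(17 + 2) = -3*19 = -57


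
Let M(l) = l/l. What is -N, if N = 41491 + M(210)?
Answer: -41492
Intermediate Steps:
M(l) = 1
N = 41492 (N = 41491 + 1 = 41492)
-N = -1*41492 = -41492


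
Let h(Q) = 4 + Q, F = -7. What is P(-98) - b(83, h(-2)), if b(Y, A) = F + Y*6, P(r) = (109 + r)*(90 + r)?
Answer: -579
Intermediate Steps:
P(r) = (90 + r)*(109 + r)
b(Y, A) = -7 + 6*Y (b(Y, A) = -7 + Y*6 = -7 + 6*Y)
P(-98) - b(83, h(-2)) = (9810 + (-98)**2 + 199*(-98)) - (-7 + 6*83) = (9810 + 9604 - 19502) - (-7 + 498) = -88 - 1*491 = -88 - 491 = -579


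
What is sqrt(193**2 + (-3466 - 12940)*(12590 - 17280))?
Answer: sqrt(76981389) ≈ 8773.9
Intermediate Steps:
sqrt(193**2 + (-3466 - 12940)*(12590 - 17280)) = sqrt(37249 - 16406*(-4690)) = sqrt(37249 + 76944140) = sqrt(76981389)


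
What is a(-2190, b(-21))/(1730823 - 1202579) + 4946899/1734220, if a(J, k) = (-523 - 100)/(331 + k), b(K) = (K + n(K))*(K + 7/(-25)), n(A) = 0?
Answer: 3176142777753227/1113451731209185 ≈ 2.8525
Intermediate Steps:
b(K) = K*(-7/25 + K) (b(K) = (K + 0)*(K + 7/(-25)) = K*(K + 7*(-1/25)) = K*(K - 7/25) = K*(-7/25 + K))
a(J, k) = -623/(331 + k)
a(-2190, b(-21))/(1730823 - 1202579) + 4946899/1734220 = (-623/(331 + (1/25)*(-21)*(-7 + 25*(-21))))/(1730823 - 1202579) + 4946899/1734220 = -623/(331 + (1/25)*(-21)*(-7 - 525))/528244 + 4946899*(1/1734220) = -623/(331 + (1/25)*(-21)*(-532))*(1/528244) + 4946899/1734220 = -623/(331 + 11172/25)*(1/528244) + 4946899/1734220 = -623/19447/25*(1/528244) + 4946899/1734220 = -623*25/19447*(1/528244) + 4946899/1734220 = -15575/19447*1/528244 + 4946899/1734220 = -15575/10272761068 + 4946899/1734220 = 3176142777753227/1113451731209185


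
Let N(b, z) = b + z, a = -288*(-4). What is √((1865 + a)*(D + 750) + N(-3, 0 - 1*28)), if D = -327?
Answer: 16*√4985 ≈ 1129.7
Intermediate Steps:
a = 1152
√((1865 + a)*(D + 750) + N(-3, 0 - 1*28)) = √((1865 + 1152)*(-327 + 750) + (-3 + (0 - 1*28))) = √(3017*423 + (-3 + (0 - 28))) = √(1276191 + (-3 - 28)) = √(1276191 - 31) = √1276160 = 16*√4985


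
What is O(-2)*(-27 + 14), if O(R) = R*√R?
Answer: 26*I*√2 ≈ 36.77*I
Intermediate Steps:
O(R) = R^(3/2)
O(-2)*(-27 + 14) = (-2)^(3/2)*(-27 + 14) = -2*I*√2*(-13) = 26*I*√2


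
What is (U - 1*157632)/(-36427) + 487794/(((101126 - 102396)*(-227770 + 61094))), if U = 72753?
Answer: 8992414985559/3855406724020 ≈ 2.3324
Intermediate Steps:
(U - 1*157632)/(-36427) + 487794/(((101126 - 102396)*(-227770 + 61094))) = (72753 - 1*157632)/(-36427) + 487794/(((101126 - 102396)*(-227770 + 61094))) = (72753 - 157632)*(-1/36427) + 487794/((-1270*(-166676))) = -84879*(-1/36427) + 487794/211678520 = 84879/36427 + 487794*(1/211678520) = 84879/36427 + 243897/105839260 = 8992414985559/3855406724020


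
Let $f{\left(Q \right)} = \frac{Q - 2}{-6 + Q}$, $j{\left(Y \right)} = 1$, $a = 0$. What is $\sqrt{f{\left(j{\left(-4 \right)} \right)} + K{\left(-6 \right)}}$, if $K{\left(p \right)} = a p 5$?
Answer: $\frac{\sqrt{5}}{5} \approx 0.44721$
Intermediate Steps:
$K{\left(p \right)} = 0$ ($K{\left(p \right)} = 0 p 5 = 0 \cdot 5 = 0$)
$f{\left(Q \right)} = \frac{-2 + Q}{-6 + Q}$
$\sqrt{f{\left(j{\left(-4 \right)} \right)} + K{\left(-6 \right)}} = \sqrt{\frac{-2 + 1}{-6 + 1} + 0} = \sqrt{\frac{1}{-5} \left(-1\right) + 0} = \sqrt{\left(- \frac{1}{5}\right) \left(-1\right) + 0} = \sqrt{\frac{1}{5} + 0} = \sqrt{\frac{1}{5}} = \frac{\sqrt{5}}{5}$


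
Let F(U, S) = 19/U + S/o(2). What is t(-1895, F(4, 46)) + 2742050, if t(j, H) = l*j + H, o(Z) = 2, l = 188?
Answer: 9543271/4 ≈ 2.3858e+6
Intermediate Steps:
F(U, S) = S/2 + 19/U (F(U, S) = 19/U + S/2 = S/2 + 19/U)
t(j, H) = H + 188*j (t(j, H) = 188*j + H = H + 188*j)
t(-1895, F(4, 46)) + 2742050 = (((1/2)*46 + 19/4) + 188*(-1895)) + 2742050 = ((23 + 19*(1/4)) - 356260) + 2742050 = ((23 + 19/4) - 356260) + 2742050 = (111/4 - 356260) + 2742050 = -1424929/4 + 2742050 = 9543271/4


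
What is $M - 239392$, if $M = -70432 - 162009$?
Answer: $-471833$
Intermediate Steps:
$M = -232441$ ($M = -70432 - 162009 = -232441$)
$M - 239392 = -232441 - 239392 = -471833$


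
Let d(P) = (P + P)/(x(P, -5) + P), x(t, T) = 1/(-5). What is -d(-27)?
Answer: -135/68 ≈ -1.9853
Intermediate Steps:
x(t, T) = -⅕
d(P) = 2*P/(-⅕ + P) (d(P) = (P + P)/(-⅕ + P) = (2*P)/(-⅕ + P) = 2*P/(-⅕ + P))
-d(-27) = -10*(-27)/(-1 + 5*(-27)) = -10*(-27)/(-1 - 135) = -10*(-27)/(-136) = -10*(-27)*(-1)/136 = -1*135/68 = -135/68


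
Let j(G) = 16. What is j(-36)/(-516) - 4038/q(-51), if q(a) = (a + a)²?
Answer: -10417/24854 ≈ -0.41913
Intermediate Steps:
q(a) = 4*a² (q(a) = (2*a)² = 4*a²)
j(-36)/(-516) - 4038/q(-51) = 16/(-516) - 4038/(4*(-51)²) = 16*(-1/516) - 4038/(4*2601) = -4/129 - 4038/10404 = -4/129 - 4038*1/10404 = -4/129 - 673/1734 = -10417/24854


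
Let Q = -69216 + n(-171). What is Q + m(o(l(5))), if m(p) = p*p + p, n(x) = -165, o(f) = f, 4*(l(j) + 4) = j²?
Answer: -1109979/16 ≈ -69374.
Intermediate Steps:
l(j) = -4 + j²/4
m(p) = p + p² (m(p) = p² + p = p + p²)
Q = -69381 (Q = -69216 - 165 = -69381)
Q + m(o(l(5))) = -69381 + (-4 + (¼)*5²)*(1 + (-4 + (¼)*5²)) = -69381 + (-4 + (¼)*25)*(1 + (-4 + (¼)*25)) = -69381 + (-4 + 25/4)*(1 + (-4 + 25/4)) = -69381 + 9*(1 + 9/4)/4 = -69381 + (9/4)*(13/4) = -69381 + 117/16 = -1109979/16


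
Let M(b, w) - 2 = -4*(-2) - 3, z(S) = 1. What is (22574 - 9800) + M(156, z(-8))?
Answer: 12781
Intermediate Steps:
M(b, w) = 7 (M(b, w) = 2 + (-4*(-2) - 3) = 2 + (8 - 3) = 2 + 5 = 7)
(22574 - 9800) + M(156, z(-8)) = (22574 - 9800) + 7 = 12774 + 7 = 12781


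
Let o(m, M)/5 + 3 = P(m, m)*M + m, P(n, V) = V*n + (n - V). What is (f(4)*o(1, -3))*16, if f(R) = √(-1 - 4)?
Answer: -400*I*√5 ≈ -894.43*I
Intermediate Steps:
P(n, V) = n - V + V*n
f(R) = I*√5 (f(R) = √(-5) = I*√5)
o(m, M) = -15 + 5*m + 5*M*m² (o(m, M) = -15 + 5*((m - m + m*m)*M + m) = -15 + 5*((m - m + m²)*M + m) = -15 + 5*(m²*M + m) = -15 + 5*(M*m² + m) = -15 + 5*(m + M*m²) = -15 + (5*m + 5*M*m²) = -15 + 5*m + 5*M*m²)
(f(4)*o(1, -3))*16 = ((I*√5)*(-15 + 5*1 + 5*(-3)*1²))*16 = ((I*√5)*(-15 + 5 + 5*(-3)*1))*16 = ((I*√5)*(-15 + 5 - 15))*16 = ((I*√5)*(-25))*16 = -25*I*√5*16 = -400*I*√5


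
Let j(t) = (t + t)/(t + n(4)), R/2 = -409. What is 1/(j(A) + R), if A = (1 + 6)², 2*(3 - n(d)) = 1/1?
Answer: -103/84058 ≈ -0.0012253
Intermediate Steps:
n(d) = 5/2 (n(d) = 3 - ½/1 = 3 - ½*1 = 3 - ½ = 5/2)
R = -818 (R = 2*(-409) = -818)
A = 49 (A = 7² = 49)
j(t) = 2*t/(5/2 + t) (j(t) = (t + t)/(t + 5/2) = (2*t)/(5/2 + t) = 2*t/(5/2 + t))
1/(j(A) + R) = 1/(4*49/(5 + 2*49) - 818) = 1/(4*49/(5 + 98) - 818) = 1/(4*49/103 - 818) = 1/(4*49*(1/103) - 818) = 1/(196/103 - 818) = 1/(-84058/103) = -103/84058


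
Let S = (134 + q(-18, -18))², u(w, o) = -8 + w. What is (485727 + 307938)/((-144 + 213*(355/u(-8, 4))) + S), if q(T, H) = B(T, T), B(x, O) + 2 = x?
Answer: 4232880/43339 ≈ 97.669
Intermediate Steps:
B(x, O) = -2 + x
q(T, H) = -2 + T
S = 12996 (S = (134 + (-2 - 18))² = (134 - 20)² = 114² = 12996)
(485727 + 307938)/((-144 + 213*(355/u(-8, 4))) + S) = (485727 + 307938)/((-144 + 213*(355/(-8 - 8))) + 12996) = 793665/((-144 + 213*(355/(-16))) + 12996) = 793665/((-144 + 213*(355*(-1/16))) + 12996) = 793665/((-144 + 213*(-355/16)) + 12996) = 793665/((-144 - 75615/16) + 12996) = 793665/(-77919/16 + 12996) = 793665/(130017/16) = 793665*(16/130017) = 4232880/43339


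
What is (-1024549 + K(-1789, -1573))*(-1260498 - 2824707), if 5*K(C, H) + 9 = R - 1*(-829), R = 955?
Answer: 4184042449770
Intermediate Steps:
K(C, H) = 355 (K(C, H) = -9/5 + (955 - 1*(-829))/5 = -9/5 + (955 + 829)/5 = -9/5 + (⅕)*1784 = -9/5 + 1784/5 = 355)
(-1024549 + K(-1789, -1573))*(-1260498 - 2824707) = (-1024549 + 355)*(-1260498 - 2824707) = -1024194*(-4085205) = 4184042449770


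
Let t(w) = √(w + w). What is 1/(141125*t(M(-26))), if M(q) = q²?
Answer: √2/7338500 ≈ 1.9271e-7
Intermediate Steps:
t(w) = √2*√w (t(w) = √(2*w) = √2*√w)
1/(141125*t(M(-26))) = 1/(141125*((√2*√((-26)²)))) = 1/(141125*((√2*√676))) = 1/(141125*((√2*26))) = 1/(141125*((26*√2))) = (√2/52)/141125 = √2/7338500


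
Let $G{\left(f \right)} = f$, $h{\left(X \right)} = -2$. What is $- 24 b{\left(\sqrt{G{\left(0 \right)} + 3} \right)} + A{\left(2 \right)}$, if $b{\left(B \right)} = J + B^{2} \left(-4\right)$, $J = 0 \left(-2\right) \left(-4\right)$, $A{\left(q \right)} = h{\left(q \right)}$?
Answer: $286$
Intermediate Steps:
$A{\left(q \right)} = -2$
$J = 0$ ($J = 0 \left(-4\right) = 0$)
$b{\left(B \right)} = - 4 B^{2}$ ($b{\left(B \right)} = 0 + B^{2} \left(-4\right) = 0 - 4 B^{2} = - 4 B^{2}$)
$- 24 b{\left(\sqrt{G{\left(0 \right)} + 3} \right)} + A{\left(2 \right)} = - 24 \left(- 4 \left(\sqrt{0 + 3}\right)^{2}\right) - 2 = - 24 \left(- 4 \left(\sqrt{3}\right)^{2}\right) - 2 = - 24 \left(\left(-4\right) 3\right) - 2 = \left(-24\right) \left(-12\right) - 2 = 288 - 2 = 286$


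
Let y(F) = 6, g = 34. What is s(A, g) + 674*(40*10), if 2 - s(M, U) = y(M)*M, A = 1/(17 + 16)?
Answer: 2965620/11 ≈ 2.6960e+5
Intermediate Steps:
A = 1/33 ≈ 0.030303
s(M, U) = 2 - 6*M
s(A, g) + 674*(40*10) = (2 - 6*1/33) + 674*(40*10) = (2 - 2/11) + 674*400 = 20/11 + 269600 = 2965620/11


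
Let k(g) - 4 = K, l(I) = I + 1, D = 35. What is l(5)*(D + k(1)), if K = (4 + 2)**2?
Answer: 450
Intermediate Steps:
l(I) = 1 + I
K = 36 (K = 6**2 = 36)
k(g) = 40 (k(g) = 4 + 36 = 40)
l(5)*(D + k(1)) = (1 + 5)*(35 + 40) = 6*75 = 450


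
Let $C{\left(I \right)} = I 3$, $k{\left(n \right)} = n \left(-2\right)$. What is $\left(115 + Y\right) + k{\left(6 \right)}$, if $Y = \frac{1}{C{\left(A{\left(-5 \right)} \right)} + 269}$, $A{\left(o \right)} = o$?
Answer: $\frac{26163}{254} \approx 103.0$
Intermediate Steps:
$k{\left(n \right)} = - 2 n$
$C{\left(I \right)} = 3 I$
$Y = \frac{1}{254}$ ($Y = \frac{1}{3 \left(-5\right) + 269} = \frac{1}{-15 + 269} = \frac{1}{254} \approx 0.003937$)
$\left(115 + Y\right) + k{\left(6 \right)} = \left(115 + \frac{1}{254}\right) - 12 = \frac{29211}{254} - 12 = \frac{26163}{254}$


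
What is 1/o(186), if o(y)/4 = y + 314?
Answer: 1/2000 ≈ 0.00050000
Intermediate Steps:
o(y) = 1256 + 4*y (o(y) = 4*(y + 314) = 4*(314 + y) = 1256 + 4*y)
1/o(186) = 1/(1256 + 4*186) = 1/(1256 + 744) = 1/2000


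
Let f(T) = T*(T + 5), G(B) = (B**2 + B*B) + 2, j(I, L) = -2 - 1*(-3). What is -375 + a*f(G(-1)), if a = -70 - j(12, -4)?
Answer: -2931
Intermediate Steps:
j(I, L) = 1 (j(I, L) = -2 + 3 = 1)
G(B) = 2 + 2*B**2 (G(B) = (B**2 + B**2) + 2 = 2*B**2 + 2 = 2 + 2*B**2)
f(T) = T*(5 + T)
a = -71 (a = -70 - 1*1 = -70 - 1 = -71)
-375 + a*f(G(-1)) = -375 - 71*(2 + 2*(-1)**2)*(5 + (2 + 2*(-1)**2)) = -375 - 71*(2 + 2*1)*(5 + (2 + 2*1)) = -375 - 71*(2 + 2)*(5 + (2 + 2)) = -375 - 284*(5 + 4) = -375 - 284*9 = -375 - 71*36 = -375 - 2556 = -2931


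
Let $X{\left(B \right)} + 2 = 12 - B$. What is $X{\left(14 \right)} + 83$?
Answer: $79$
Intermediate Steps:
$X{\left(B \right)} = 10 - B$ ($X{\left(B \right)} = -2 - \left(-12 + B\right) = 10 - B$)
$X{\left(14 \right)} + 83 = \left(10 - 14\right) + 83 = -4 + 83 = 79$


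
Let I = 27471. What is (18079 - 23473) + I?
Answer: 22077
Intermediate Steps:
(18079 - 23473) + I = (18079 - 23473) + 27471 = -5394 + 27471 = 22077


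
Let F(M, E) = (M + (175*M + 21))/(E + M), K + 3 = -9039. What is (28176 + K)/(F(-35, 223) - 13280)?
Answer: -3597192/2502779 ≈ -1.4373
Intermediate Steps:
K = -9042 (K = -3 - 9039 = -9042)
F(M, E) = (21 + 176*M)/(E + M) (F(M, E) = (M + (21 + 175*M))/(E + M) = (21 + 176*M)/(E + M))
(28176 + K)/(F(-35, 223) - 13280) = (28176 - 9042)/((21 + 176*(-35))/(223 - 35) - 13280) = 19134/((21 - 6160)/188 - 13280) = 19134/((1/188)*(-6139) - 13280) = 19134/(-6139/188 - 13280) = 19134/(-2502779/188) = 19134*(-188/2502779) = -3597192/2502779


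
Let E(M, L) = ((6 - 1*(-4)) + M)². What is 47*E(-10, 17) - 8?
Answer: -8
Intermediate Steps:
E(M, L) = (10 + M)² (E(M, L) = ((6 + 4) + M)² = (10 + M)²)
47*E(-10, 17) - 8 = 47*(10 - 10)² - 8 = 47*0² - 8 = 47*0 - 8 = 0 - 8 = -8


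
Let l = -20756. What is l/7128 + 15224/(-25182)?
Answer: -8766587/2493018 ≈ -3.5165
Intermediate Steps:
l/7128 + 15224/(-25182) = -20756/7128 + 15224/(-25182) = -20756*1/7128 + 15224*(-1/25182) = -5189/1782 - 7612/12591 = -8766587/2493018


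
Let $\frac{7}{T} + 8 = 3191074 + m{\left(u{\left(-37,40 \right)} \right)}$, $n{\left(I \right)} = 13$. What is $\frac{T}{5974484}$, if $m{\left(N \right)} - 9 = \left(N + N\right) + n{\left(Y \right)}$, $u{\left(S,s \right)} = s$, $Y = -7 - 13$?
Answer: $\frac{7}{19065582157312} \approx 3.6715 \cdot 10^{-13}$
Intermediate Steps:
$Y = -20$
$m{\left(N \right)} = 22 + 2 N$ ($m{\left(N \right)} = 9 + \left(\left(N + N\right) + 13\right) = 9 + \left(2 N + 13\right) = 9 + \left(13 + 2 N\right) = 22 + 2 N$)
$T = \frac{7}{3191168}$ ($T = \frac{7}{-8 + \left(3191074 + \left(22 + 2 \cdot 40\right)\right)} = \frac{7}{-8 + \left(3191074 + \left(22 + 80\right)\right)} = \frac{7}{-8 + \left(3191074 + 102\right)} = \frac{7}{-8 + 3191176} = \frac{7}{3191168} \approx 2.1936 \cdot 10^{-6}$)
$\frac{T}{5974484} = \frac{7}{3191168 \cdot 5974484} = \frac{7}{3191168} \cdot \frac{1}{5974484} = \frac{7}{19065582157312}$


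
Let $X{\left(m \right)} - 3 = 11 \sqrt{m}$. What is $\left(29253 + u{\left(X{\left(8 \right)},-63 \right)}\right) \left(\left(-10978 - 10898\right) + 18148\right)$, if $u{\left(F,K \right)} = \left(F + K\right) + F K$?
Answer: $-108126912 + 5084992 \sqrt{2} \approx -1.0094 \cdot 10^{8}$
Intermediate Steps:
$X{\left(m \right)} = 3 + 11 \sqrt{m}$
$u{\left(F,K \right)} = F + K + F K$
$\left(29253 + u{\left(X{\left(8 \right)},-63 \right)}\right) \left(\left(-10978 - 10898\right) + 18148\right) = \left(29253 + \left(\left(3 + 11 \sqrt{8}\right) - 63 + \left(3 + 11 \sqrt{8}\right) \left(-63\right)\right)\right) \left(\left(-10978 - 10898\right) + 18148\right) = \left(29253 + \left(\left(3 + 11 \cdot 2 \sqrt{2}\right) - 63 + \left(3 + 11 \cdot 2 \sqrt{2}\right) \left(-63\right)\right)\right) \left(\left(-10978 - 10898\right) + 18148\right) = \left(29253 + \left(\left(3 + 22 \sqrt{2}\right) - 63 + \left(3 + 22 \sqrt{2}\right) \left(-63\right)\right)\right) \left(-21876 + 18148\right) = \left(29253 - \left(249 + 1364 \sqrt{2}\right)\right) \left(-3728\right) = \left(29004 - 1364 \sqrt{2}\right) \left(-3728\right) = -108126912 + 5084992 \sqrt{2}$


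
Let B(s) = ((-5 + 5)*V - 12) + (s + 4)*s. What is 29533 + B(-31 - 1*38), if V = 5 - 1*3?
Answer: 34006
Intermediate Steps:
V = 2 (V = 5 - 3 = 2)
B(s) = -12 + s*(4 + s) (B(s) = ((-5 + 5)*2 - 12) + (s + 4)*s = (0*2 - 12) + (4 + s)*s = (0 - 12) + s*(4 + s) = -12 + s*(4 + s))
29533 + B(-31 - 1*38) = 29533 + (-12 + (-31 - 1*38)² + 4*(-31 - 1*38)) = 29533 + (-12 + (-31 - 38)² + 4*(-31 - 38)) = 29533 + (-12 + (-69)² + 4*(-69)) = 29533 + (-12 + 4761 - 276) = 29533 + 4473 = 34006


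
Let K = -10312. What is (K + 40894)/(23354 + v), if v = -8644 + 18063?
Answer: 30582/32773 ≈ 0.93315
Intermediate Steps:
v = 9419
(K + 40894)/(23354 + v) = (-10312 + 40894)/(23354 + 9419) = 30582/32773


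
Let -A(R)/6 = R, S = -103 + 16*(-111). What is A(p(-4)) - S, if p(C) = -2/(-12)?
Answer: 1878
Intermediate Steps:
p(C) = 1/6 (p(C) = -2*(-1/12) = 1/6)
S = -1879 (S = -103 - 1776 = -1879)
A(R) = -6*R
A(p(-4)) - S = -6*1/6 - 1*(-1879) = -1 + 1879 = 1878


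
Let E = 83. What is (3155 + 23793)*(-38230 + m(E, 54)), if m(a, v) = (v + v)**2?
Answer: -715900568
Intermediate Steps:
m(a, v) = 4*v**2 (m(a, v) = (2*v)**2 = 4*v**2)
(3155 + 23793)*(-38230 + m(E, 54)) = (3155 + 23793)*(-38230 + 4*54**2) = 26948*(-38230 + 4*2916) = 26948*(-38230 + 11664) = 26948*(-26566) = -715900568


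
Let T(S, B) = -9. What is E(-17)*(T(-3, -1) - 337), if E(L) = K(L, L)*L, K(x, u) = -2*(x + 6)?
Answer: 129404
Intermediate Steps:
K(x, u) = -12 - 2*x (K(x, u) = -2*(6 + x) = -12 - 2*x)
E(L) = L*(-12 - 2*L) (E(L) = (-12 - 2*L)*L = L*(-12 - 2*L))
E(-17)*(T(-3, -1) - 337) = (-2*(-17)*(6 - 17))*(-9 - 337) = -2*(-17)*(-11)*(-346) = -374*(-346) = 129404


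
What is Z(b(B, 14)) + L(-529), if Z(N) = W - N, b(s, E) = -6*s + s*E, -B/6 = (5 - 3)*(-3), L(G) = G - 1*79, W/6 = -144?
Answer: -1760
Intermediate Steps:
W = -864 (W = 6*(-144) = -864)
L(G) = -79 + G (L(G) = G - 79 = -79 + G)
B = 36 (B = -6*(5 - 3)*(-3) = -12*(-3) = -6*(-6) = 36)
b(s, E) = -6*s + E*s
Z(N) = -864 - N
Z(b(B, 14)) + L(-529) = (-864 - 36*(-6 + 14)) + (-79 - 529) = (-864 - 36*8) - 608 = (-864 - 1*288) - 608 = (-864 - 288) - 608 = -1152 - 608 = -1760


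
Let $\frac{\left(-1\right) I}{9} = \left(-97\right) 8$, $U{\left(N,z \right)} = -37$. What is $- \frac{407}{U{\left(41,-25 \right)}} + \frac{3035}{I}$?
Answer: $\frac{79859}{6984} \approx 11.435$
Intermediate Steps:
$I = 6984$ ($I = - 9 \left(\left(-97\right) 8\right) = \left(-9\right) \left(-776\right) = 6984$)
$- \frac{407}{U{\left(41,-25 \right)}} + \frac{3035}{I} = - \frac{407}{-37} + \frac{3035}{6984} = \left(-407\right) \left(- \frac{1}{37}\right) + 3035 \cdot \frac{1}{6984} = 11 + \frac{3035}{6984} = \frac{79859}{6984}$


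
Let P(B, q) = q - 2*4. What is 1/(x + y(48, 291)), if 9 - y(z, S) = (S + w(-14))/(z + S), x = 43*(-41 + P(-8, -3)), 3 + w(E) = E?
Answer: -339/755227 ≈ -0.00044887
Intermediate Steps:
P(B, q) = -8 + q (P(B, q) = q - 8 = -8 + q)
w(E) = -3 + E
x = -2236 (x = 43*(-41 + (-8 - 3)) = 43*(-41 - 11) = 43*(-52) = -2236)
y(z, S) = 9 - (-17 + S)/(S + z) (y(z, S) = 9 - (S + (-3 - 14))/(z + S) = 9 - (S - 17)/(S + z) = 9 - (-17 + S)/(S + z))
1/(x + y(48, 291)) = 1/(-2236 + (17 + 8*291 + 9*48)/(291 + 48)) = 1/(-2236 + (17 + 2328 + 432)/339) = 1/(-2236 + (1/339)*2777) = 1/(-2236 + 2777/339) = 1/(-755227/339) = -339/755227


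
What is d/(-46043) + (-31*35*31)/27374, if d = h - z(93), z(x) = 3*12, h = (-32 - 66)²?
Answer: -1810570737/1260381082 ≈ -1.4365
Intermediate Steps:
h = 9604 (h = (-98)² = 9604)
z(x) = 36
d = 9568 (d = 9604 - 1*36 = 9604 - 36 = 9568)
d/(-46043) + (-31*35*31)/27374 = 9568/(-46043) + (-31*35*31)/27374 = 9568*(-1/46043) - 1085*31*(1/27374) = -9568/46043 - 33635*1/27374 = -9568/46043 - 33635/27374 = -1810570737/1260381082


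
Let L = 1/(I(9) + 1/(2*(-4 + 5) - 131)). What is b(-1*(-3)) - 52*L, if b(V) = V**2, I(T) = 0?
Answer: 6717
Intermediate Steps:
L = -129 (L = 1/(0 + 1/(2*(-4 + 5) - 131)) = 1/(0 + 1/(2*1 - 131)) = 1/(0 + 1/(2 - 131)) = 1/(0 + 1/(-129)) = 1/(0 - 1/129) = 1/(-1/129) = -129)
b(-1*(-3)) - 52*L = (-1*(-3))**2 - 52*(-129) = 3**2 + 6708 = 9 + 6708 = 6717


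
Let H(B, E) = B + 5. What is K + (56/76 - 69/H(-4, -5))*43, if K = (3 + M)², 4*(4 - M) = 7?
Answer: -883957/304 ≈ -2907.8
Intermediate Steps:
M = 9/4 (M = 4 - ¼*7 = 4 - 7/4 = 9/4 ≈ 2.2500)
H(B, E) = 5 + B
K = 441/16 (K = (3 + 9/4)² = (21/4)² = 441/16 ≈ 27.563)
K + (56/76 - 69/H(-4, -5))*43 = 441/16 + (56/76 - 69/(5 - 4))*43 = 441/16 + (56*(1/76) - 69/1)*43 = 441/16 + (14/19 - 69*1)*43 = 441/16 + (14/19 - 69)*43 = 441/16 - 1297/19*43 = 441/16 - 55771/19 = -883957/304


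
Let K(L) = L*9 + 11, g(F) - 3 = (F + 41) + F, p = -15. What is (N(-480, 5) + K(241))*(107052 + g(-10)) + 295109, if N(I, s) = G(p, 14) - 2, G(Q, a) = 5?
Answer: 234042017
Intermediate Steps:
g(F) = 44 + 2*F (g(F) = 3 + ((F + 41) + F) = 3 + ((41 + F) + F) = 3 + (41 + 2*F) = 44 + 2*F)
N(I, s) = 3 (N(I, s) = 5 - 2 = 3)
K(L) = 11 + 9*L (K(L) = 9*L + 11 = 11 + 9*L)
(N(-480, 5) + K(241))*(107052 + g(-10)) + 295109 = (3 + (11 + 9*241))*(107052 + (44 + 2*(-10))) + 295109 = (3 + (11 + 2169))*(107052 + (44 - 20)) + 295109 = (3 + 2180)*(107052 + 24) + 295109 = 2183*107076 + 295109 = 233746908 + 295109 = 234042017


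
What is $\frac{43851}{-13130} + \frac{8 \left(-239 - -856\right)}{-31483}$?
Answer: $- \frac{1445370713}{413371790} \approx -3.4965$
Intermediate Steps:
$\frac{43851}{-13130} + \frac{8 \left(-239 - -856\right)}{-31483} = 43851 \left(- \frac{1}{13130}\right) + 8 \left(-239 + 856\right) \left(- \frac{1}{31483}\right) = - \frac{43851}{13130} + 8 \cdot 617 \left(- \frac{1}{31483}\right) = - \frac{43851}{13130} + 4936 \left(- \frac{1}{31483}\right) = - \frac{43851}{13130} - \frac{4936}{31483} = - \frac{1445370713}{413371790}$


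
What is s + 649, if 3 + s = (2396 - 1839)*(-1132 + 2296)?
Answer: 648994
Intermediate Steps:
s = 648345 (s = -3 + (2396 - 1839)*(-1132 + 2296) = -3 + 557*1164 = -3 + 648348 = 648345)
s + 649 = 648345 + 649 = 648994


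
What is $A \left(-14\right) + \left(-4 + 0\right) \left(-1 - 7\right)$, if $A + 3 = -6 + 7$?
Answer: $60$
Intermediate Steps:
$A = -2$ ($A = -3 + \left(-6 + 7\right) = -3 + 1 = -2$)
$A \left(-14\right) + \left(-4 + 0\right) \left(-1 - 7\right) = \left(-2\right) \left(-14\right) + \left(-4 + 0\right) \left(-1 - 7\right) = 28 - -32 = 28 + 32 = 60$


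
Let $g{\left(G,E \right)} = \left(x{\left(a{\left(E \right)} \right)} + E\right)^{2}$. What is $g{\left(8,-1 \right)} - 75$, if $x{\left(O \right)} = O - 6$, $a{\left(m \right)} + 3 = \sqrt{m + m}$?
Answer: $23 - 20 i \sqrt{2} \approx 23.0 - 28.284 i$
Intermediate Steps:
$a{\left(m \right)} = -3 + \sqrt{2} \sqrt{m}$ ($a{\left(m \right)} = -3 + \sqrt{m + m} = -3 + \sqrt{2 m} = -3 + \sqrt{2} \sqrt{m}$)
$x{\left(O \right)} = -6 + O$ ($x{\left(O \right)} = O - 6 = -6 + O$)
$g{\left(G,E \right)} = \left(-9 + E + \sqrt{2} \sqrt{E}\right)^{2}$ ($g{\left(G,E \right)} = \left(\left(-6 + \left(-3 + \sqrt{2} \sqrt{E}\right)\right) + E\right)^{2} = \left(\left(-9 + \sqrt{2} \sqrt{E}\right) + E\right)^{2} = \left(-9 + E + \sqrt{2} \sqrt{E}\right)^{2}$)
$g{\left(8,-1 \right)} - 75 = \left(-9 - 1 + \sqrt{2} \sqrt{-1}\right)^{2} - 75 = \left(-9 - 1 + \sqrt{2} i\right)^{2} - 75 = \left(-9 - 1 + i \sqrt{2}\right)^{2} - 75 = \left(-10 + i \sqrt{2}\right)^{2} - 75 = -75 + \left(-10 + i \sqrt{2}\right)^{2}$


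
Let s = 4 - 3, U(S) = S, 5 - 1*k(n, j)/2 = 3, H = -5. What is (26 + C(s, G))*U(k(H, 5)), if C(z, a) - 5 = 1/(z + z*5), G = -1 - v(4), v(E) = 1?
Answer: 374/3 ≈ 124.67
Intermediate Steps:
k(n, j) = 4 (k(n, j) = 10 - 2*3 = 10 - 6 = 4)
s = 1
G = -2 (G = -1 - 1*1 = -1 - 1 = -2)
C(z, a) = 5 + 1/(6*z) (C(z, a) = 5 + 1/(z + z*5) = 5 + 1/(z + 5*z) = 5 + 1/(6*z))
(26 + C(s, G))*U(k(H, 5)) = (26 + (5 + (⅙)/1))*4 = (26 + (5 + (⅙)*1))*4 = (26 + (5 + ⅙))*4 = (26 + 31/6)*4 = (187/6)*4 = 374/3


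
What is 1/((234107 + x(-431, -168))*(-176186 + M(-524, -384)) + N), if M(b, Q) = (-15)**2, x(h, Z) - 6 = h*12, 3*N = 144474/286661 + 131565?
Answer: -286661/11548036174825648 ≈ -2.4823e-11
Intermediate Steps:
N = 12571566313/286661 (N = (144474/286661 + 131565)/3 = (1/3)*(37714698939/286661) = 12571566313/286661 ≈ 43855.)
x(h, Z) = 6 + 12*h (x(h, Z) = 6 + h*12 = 6 + 12*h)
M(b, Q) = 225
1/((234107 + x(-431, -168))*(-176186 + M(-524, -384)) + N) = 1/((234107 + (6 + 12*(-431)))*(-176186 + 225) + 12571566313/286661) = 1/((234107 + (6 - 5172))*(-175961) + 12571566313/286661) = 1/((234107 - 5166)*(-175961) + 12571566313/286661) = 1/(228941*(-175961) + 12571566313/286661) = 1/(-40284687301 + 12571566313/286661) = 1/(-11548036174825648/286661) = -286661/11548036174825648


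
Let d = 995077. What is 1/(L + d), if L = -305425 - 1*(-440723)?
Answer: 1/1130375 ≈ 8.8466e-7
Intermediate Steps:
L = 135298 (L = -305425 + 440723 = 135298)
1/(L + d) = 1/(135298 + 995077) = 1/1130375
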